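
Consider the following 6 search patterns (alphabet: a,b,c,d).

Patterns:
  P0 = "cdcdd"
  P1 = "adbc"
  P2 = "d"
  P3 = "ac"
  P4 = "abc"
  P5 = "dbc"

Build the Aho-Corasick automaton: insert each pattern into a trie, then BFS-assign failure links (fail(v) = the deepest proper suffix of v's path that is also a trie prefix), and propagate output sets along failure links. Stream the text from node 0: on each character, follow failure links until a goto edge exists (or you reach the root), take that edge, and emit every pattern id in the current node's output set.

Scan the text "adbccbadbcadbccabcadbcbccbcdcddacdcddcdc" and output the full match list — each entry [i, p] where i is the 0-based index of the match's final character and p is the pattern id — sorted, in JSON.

Construct AC machine:
Trie (insert patterns):
  n0 'ε': a→6 c→1 d→10
  n1 'c': d→2
  n2 'cd': c→3
  n3 'cdc': d→4
  n4 'cdcd': d→5
  n5 'cdcdd': ·  ←P0
  n6 'a': b→12 c→11 d→7
  n7 'ad': b→8
  n8 'adb': c→9
  n9 'adbc': ·  ←P1
  n10 'd': b→14  ←P2
  n11 'ac': ·  ←P3
  n12 'ab': c→13
  n13 'abc': ·  ←P4
  n14 'db': c→15
  n15 'dbc': ·  ←P5

BFS fail/out derivation:
  fail(1) 'c': from fail(0)=0 chase 'c': 0 ⇒ 0;  out=∅∪out(0)=∅
  fail(6) 'a': from fail(0)=0 chase 'a': 0 ⇒ 0;  out=∅∪out(0)=∅
  fail(10) 'd': from fail(0)=0 chase 'd': 0 ⇒ 0;  out={2}∪out(0)={2}
  fail(2) 'cd': from fail(1)=0 chase 'd': 0 ⇒ 10;  out=∅∪out(10)={2}
  fail(7) 'ad': from fail(6)=0 chase 'd': 0 ⇒ 10;  out=∅∪out(10)={2}
  fail(11) 'ac': from fail(6)=0 chase 'c': 0 ⇒ 1;  out={3}∪out(1)={3}
  fail(12) 'ab': from fail(6)=0 chase 'b': 0 ⇒ 0;  out=∅∪out(0)=∅
  fail(14) 'db': from fail(10)=0 chase 'b': 0 ⇒ 0;  out=∅∪out(0)=∅
  fail(3) 'cdc': from fail(2)=10 chase 'c': 10→0 ⇒ 1;  out=∅∪out(1)=∅
  fail(8) 'adb': from fail(7)=10 chase 'b': 10 ⇒ 14;  out=∅∪out(14)=∅
  fail(13) 'abc': from fail(12)=0 chase 'c': 0 ⇒ 1;  out={4}∪out(1)={4}
  fail(15) 'dbc': from fail(14)=0 chase 'c': 0 ⇒ 1;  out={5}∪out(1)={5}
  fail(4) 'cdcd': from fail(3)=1 chase 'd': 1 ⇒ 2;  out=∅∪out(2)={2}
  fail(9) 'adbc': from fail(8)=14 chase 'c': 14 ⇒ 15;  out={1}∪out(15)={1,5}
  fail(5) 'cdcdd': from fail(4)=2 chase 'd': 2→10→0 ⇒ 10;  out={0}∪out(10)={0,2}

Run:
i=0 'a': node 0→6
i=1 'd': node 6→7  emit P2@[1:1]
i=2 'b': node 7→8
i=3 'c': node 8→9  emit P1@[0:3],P5@[1:3]
i=4 'c': node 9→1 ·f
i=5 'b': node 1→0 ·f
i=6 'a': node 0→6
i=7 'd': node 6→7  emit P2@[7:7]
i=8 'b': node 7→8
i=9 'c': node 8→9  emit P1@[6:9],P5@[7:9]
i=10 'a': node 9→6 ·f
i=11 'd': node 6→7  emit P2@[11:11]
i=12 'b': node 7→8
i=13 'c': node 8→9  emit P1@[10:13],P5@[11:13]
i=14 'c': node 9→1 ·f
i=15 'a': node 1→6 ·f
i=16 'b': node 6→12
i=17 'c': node 12→13  emit P4@[15:17]
i=18 'a': node 13→6 ·f
i=19 'd': node 6→7  emit P2@[19:19]
i=20 'b': node 7→8
i=21 'c': node 8→9  emit P1@[18:21],P5@[19:21]
i=22 'b': node 9→0 ·f
i=23 'c': node 0→1
i=24 'c': node 1→1 ·f
i=25 'b': node 1→0 ·f
i=26 'c': node 0→1
i=27 'd': node 1→2  emit P2@[27:27]
i=28 'c': node 2→3
i=29 'd': node 3→4  emit P2@[29:29]
i=30 'd': node 4→5  emit P0@[26:30],P2@[30:30]
i=31 'a': node 5→6 ·f
i=32 'c': node 6→11  emit P3@[31:32]
i=33 'd': node 11→2 ·f  emit P2@[33:33]
i=34 'c': node 2→3
i=35 'd': node 3→4  emit P2@[35:35]
i=36 'd': node 4→5  emit P0@[32:36],P2@[36:36]
i=37 'c': node 5→1 ·f
i=38 'd': node 1→2  emit P2@[38:38]
i=39 'c': node 2→3

Result: [[1,2],[3,1],[3,5],[7,2],[9,1],[9,5],[11,2],[13,1],[13,5],[17,4],[19,2],[21,1],[21,5],[27,2],[29,2],[30,0],[30,2],[32,3],[33,2],[35,2],[36,0],[36,2],[38,2]]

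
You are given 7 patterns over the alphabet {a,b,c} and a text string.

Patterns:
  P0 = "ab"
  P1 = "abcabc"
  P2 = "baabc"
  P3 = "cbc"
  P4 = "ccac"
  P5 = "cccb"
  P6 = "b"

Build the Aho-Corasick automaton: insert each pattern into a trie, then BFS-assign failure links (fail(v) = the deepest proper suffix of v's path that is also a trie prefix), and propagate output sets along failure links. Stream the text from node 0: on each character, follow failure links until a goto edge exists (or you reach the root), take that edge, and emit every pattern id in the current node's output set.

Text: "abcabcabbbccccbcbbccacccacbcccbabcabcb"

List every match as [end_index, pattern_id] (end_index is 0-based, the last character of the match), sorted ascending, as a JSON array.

Build:
Trie (insert patterns):
  n0 'ε': a→1 b→7 c→12
  n1 'a': b→2
  n2 'ab': c→3  ←P0
  n3 'abc': a→4
  n4 'abca': b→5
  n5 'abcab': c→6
  n6 'abcabc': ·  ←P1
  n7 'b': a→8  ←P6
  n8 'ba': a→9
  n9 'baa': b→10
  n10 'baab': c→11
  n11 'baabc': ·  ←P2
  n12 'c': b→13 c→15
  n13 'cb': c→14
  n14 'cbc': ·  ←P3
  n15 'cc': a→16 c→18
  n16 'cca': c→17
  n17 'ccac': ·  ←P4
  n18 'ccc': b→19
  n19 'cccb': ·  ←P5

BFS fail/out derivation:
  n1('a'): parent n0 fail=0; on 'a' 0 → fail=0;  out ∅∪∅=∅
  n7('b'): parent n0 fail=0; on 'b' 0 → fail=0;  out {6}∪∅={6}
  n12('c'): parent n0 fail=0; on 'c' 0 → fail=0;  out ∅∪∅=∅
  n2('ab'): parent n1 fail=0; on 'b' 0 → fail=7;  out {0}∪{6}={0,6}
  n8('ba'): parent n7 fail=0; on 'a' 0 → fail=1;  out ∅∪∅=∅
  n13('cb'): parent n12 fail=0; on 'b' 0 → fail=7;  out ∅∪{6}={6}
  n15('cc'): parent n12 fail=0; on 'c' 0 → fail=12;  out ∅∪∅=∅
  n3('abc'): parent n2 fail=7; on 'c' 7→0 → fail=12;  out ∅∪∅=∅
  n9('baa'): parent n8 fail=1; on 'a' 1→0 → fail=1;  out ∅∪∅=∅
  n14('cbc'): parent n13 fail=7; on 'c' 7→0 → fail=12;  out {3}∪∅={3}
  n16('cca'): parent n15 fail=12; on 'a' 12→0 → fail=1;  out ∅∪∅=∅
  n18('ccc'): parent n15 fail=12; on 'c' 12 → fail=15;  out ∅∪∅=∅
  n4('abca'): parent n3 fail=12; on 'a' 12→0 → fail=1;  out ∅∪∅=∅
  n10('baab'): parent n9 fail=1; on 'b' 1 → fail=2;  out ∅∪{0,6}={0,6}
  n17('ccac'): parent n16 fail=1; on 'c' 1→0 → fail=12;  out {4}∪∅={4}
  n19('cccb'): parent n18 fail=15; on 'b' 15→12 → fail=13;  out {5}∪{6}={5,6}
  n5('abcab'): parent n4 fail=1; on 'b' 1 → fail=2;  out ∅∪{0,6}={0,6}
  n11('baabc'): parent n10 fail=2; on 'c' 2 → fail=3;  out {2}∪∅={2}
  n6('abcabc'): parent n5 fail=2; on 'c' 2 → fail=3;  out {1}∪∅={1}

Text stream:
pos 0 'a': at 1
pos 1 'b': at 2  ** P0@[0:1],P6@[1:1]
pos 2 'c': at 3
pos 3 'a': at 4
pos 4 'b': at 5  ** P0@[3:4],P6@[4:4]
pos 5 'c': at 6  ** P1@[0:5]
pos 6 'a': at 4 ·f
pos 7 'b': at 5  ** P0@[6:7],P6@[7:7]
pos 8 'b': at 7 ·f  ** P6@[8:8]
pos 9 'b': at 7 ·f  ** P6@[9:9]
pos 10 'c': at 12 ·f
pos 11 'c': at 15
pos 12 'c': at 18
pos 13 'c': at 18 ·f
pos 14 'b': at 19  ** P5@[11:14],P6@[14:14]
pos 15 'c': at 14 ·f  ** P3@[13:15]
pos 16 'b': at 13 ·f  ** P6@[16:16]
pos 17 'b': at 7 ·f  ** P6@[17:17]
pos 18 'c': at 12 ·f
pos 19 'c': at 15
pos 20 'a': at 16
pos 21 'c': at 17  ** P4@[18:21]
pos 22 'c': at 15 ·f
pos 23 'c': at 18
pos 24 'a': at 16 ·f
pos 25 'c': at 17  ** P4@[22:25]
pos 26 'b': at 13 ·f  ** P6@[26:26]
pos 27 'c': at 14  ** P3@[25:27]
pos 28 'c': at 15 ·f
pos 29 'c': at 18
pos 30 'b': at 19  ** P5@[27:30],P6@[30:30]
pos 31 'a': at 8 ·f
pos 32 'b': at 2 ·f  ** P0@[31:32],P6@[32:32]
pos 33 'c': at 3
pos 34 'a': at 4
pos 35 'b': at 5  ** P0@[34:35],P6@[35:35]
pos 36 'c': at 6  ** P1@[31:36]
pos 37 'b': at 13 ·f  ** P6@[37:37]

Matches: [[1,0],[1,6],[4,0],[4,6],[5,1],[7,0],[7,6],[8,6],[9,6],[14,5],[14,6],[15,3],[16,6],[17,6],[21,4],[25,4],[26,6],[27,3],[30,5],[30,6],[32,0],[32,6],[35,0],[35,6],[36,1],[37,6]]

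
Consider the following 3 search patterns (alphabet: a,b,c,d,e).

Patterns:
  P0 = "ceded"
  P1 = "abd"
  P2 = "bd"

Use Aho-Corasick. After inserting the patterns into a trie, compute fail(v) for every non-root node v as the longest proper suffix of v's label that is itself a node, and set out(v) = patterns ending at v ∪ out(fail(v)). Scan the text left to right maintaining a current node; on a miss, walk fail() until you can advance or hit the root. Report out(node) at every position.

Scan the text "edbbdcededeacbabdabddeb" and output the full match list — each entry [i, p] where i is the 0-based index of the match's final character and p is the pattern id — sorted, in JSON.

Build:
Trie (insert patterns):
  n0 'ε': a→6 b→9 c→1
  n1 'c': e→2
  n2 'ce': d→3
  n3 'ced': e→4
  n4 'cede': d→5
  n5 'ceded': ·  [P0 ends]
  n6 'a': b→7
  n7 'ab': d→8
  n8 'abd': ·  [P1 ends]
  n9 'b': d→10
  n10 'bd': ·  [P2 ends]

Failure links (BFS by depth):
  fail(1) 'c': from fail(0)=0 chase 'c': 0 ⇒ 0;  out=∅∪out(0)=∅
  fail(6) 'a': from fail(0)=0 chase 'a': 0 ⇒ 0;  out=∅∪out(0)=∅
  fail(9) 'b': from fail(0)=0 chase 'b': 0 ⇒ 0;  out=∅∪out(0)=∅
  fail(2) 'ce': from fail(1)=0 chase 'e': 0 ⇒ 0;  out=∅∪out(0)=∅
  fail(7) 'ab': from fail(6)=0 chase 'b': 0 ⇒ 9;  out=∅∪out(9)=∅
  fail(10) 'bd': from fail(9)=0 chase 'd': 0 ⇒ 0;  out={2}∪out(0)={2}
  fail(3) 'ced': from fail(2)=0 chase 'd': 0 ⇒ 0;  out=∅∪out(0)=∅
  fail(8) 'abd': from fail(7)=9 chase 'd': 9 ⇒ 10;  out={1}∪out(10)={1,2}
  fail(4) 'cede': from fail(3)=0 chase 'e': 0 ⇒ 0;  out=∅∪out(0)=∅
  fail(5) 'ceded': from fail(4)=0 chase 'd': 0 ⇒ 0;  out={0}∪out(0)={0}

Scan:
i=0 'e': node 0→0
i=1 'd': node 0→0
i=2 'b': node 0→9
i=3 'b': node 9→9 ·f
i=4 'd': node 9→10  ** P2@[3:4]
i=5 'c': node 10→1 ·f
i=6 'e': node 1→2
i=7 'd': node 2→3
i=8 'e': node 3→4
i=9 'd': node 4→5  ** P0@[5:9]
i=10 'e': node 5→0 ·f
i=11 'a': node 0→6
i=12 'c': node 6→1 ·f
i=13 'b': node 1→9 ·f
i=14 'a': node 9→6 ·f
i=15 'b': node 6→7
i=16 'd': node 7→8  ** P1@[14:16],P2@[15:16]
i=17 'a': node 8→6 ·f
i=18 'b': node 6→7
i=19 'd': node 7→8  ** P1@[17:19],P2@[18:19]
i=20 'd': node 8→0 ·f
i=21 'e': node 0→0
i=22 'b': node 0→9

Result: [[4,2],[9,0],[16,1],[16,2],[19,1],[19,2]]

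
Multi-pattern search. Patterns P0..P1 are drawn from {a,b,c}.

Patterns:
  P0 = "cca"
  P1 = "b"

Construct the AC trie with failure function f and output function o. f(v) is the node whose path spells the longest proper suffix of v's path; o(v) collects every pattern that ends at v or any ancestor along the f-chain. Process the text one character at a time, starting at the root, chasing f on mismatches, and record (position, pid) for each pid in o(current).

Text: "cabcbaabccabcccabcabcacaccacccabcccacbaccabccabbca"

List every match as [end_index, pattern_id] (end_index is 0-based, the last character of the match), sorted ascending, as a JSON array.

Build automaton:
Trie (insert patterns):
  0='ε' goto b→4 c→1
  1='c' goto c→2
  2='cc' goto a→3
  3='cca' goto ·  ←P0
  4='b' goto ·  ←P1

BFS fail/out derivation:
  fail(1) 'c': from fail(0)=0 chase 'c': 0 ⇒ 0;  out=∅∪out(0)=∅
  fail(4) 'b': from fail(0)=0 chase 'b': 0 ⇒ 0;  out={1}∪out(0)={1}
  fail(2) 'cc': from fail(1)=0 chase 'c': 0 ⇒ 1;  out=∅∪out(1)=∅
  fail(3) 'cca': from fail(2)=1 chase 'a': 1→0 ⇒ 0;  out={0}∪out(0)={0}

Text stream:
pos 0 'c': at 1
pos 1 'a': at 0 (via fail)
pos 2 'b': at 4  ** P1@[2:2]
pos 3 'c': at 1 (via fail)
pos 4 'b': at 4 (via fail)  ** P1@[4:4]
pos 5 'a': at 0 (via fail)
pos 6 'a': at 0
pos 7 'b': at 4  ** P1@[7:7]
pos 8 'c': at 1 (via fail)
pos 9 'c': at 2
pos 10 'a': at 3  ** P0@[8:10]
pos 11 'b': at 4 (via fail)  ** P1@[11:11]
pos 12 'c': at 1 (via fail)
pos 13 'c': at 2
pos 14 'c': at 2 (via fail)
pos 15 'a': at 3  ** P0@[13:15]
pos 16 'b': at 4 (via fail)  ** P1@[16:16]
pos 17 'c': at 1 (via fail)
pos 18 'a': at 0 (via fail)
pos 19 'b': at 4  ** P1@[19:19]
pos 20 'c': at 1 (via fail)
pos 21 'a': at 0 (via fail)
pos 22 'c': at 1
pos 23 'a': at 0 (via fail)
pos 24 'c': at 1
pos 25 'c': at 2
pos 26 'a': at 3  ** P0@[24:26]
pos 27 'c': at 1 (via fail)
pos 28 'c': at 2
pos 29 'c': at 2 (via fail)
pos 30 'a': at 3  ** P0@[28:30]
pos 31 'b': at 4 (via fail)  ** P1@[31:31]
pos 32 'c': at 1 (via fail)
pos 33 'c': at 2
pos 34 'c': at 2 (via fail)
pos 35 'a': at 3  ** P0@[33:35]
pos 36 'c': at 1 (via fail)
pos 37 'b': at 4 (via fail)  ** P1@[37:37]
pos 38 'a': at 0 (via fail)
pos 39 'c': at 1
pos 40 'c': at 2
pos 41 'a': at 3  ** P0@[39:41]
pos 42 'b': at 4 (via fail)  ** P1@[42:42]
pos 43 'c': at 1 (via fail)
pos 44 'c': at 2
pos 45 'a': at 3  ** P0@[43:45]
pos 46 'b': at 4 (via fail)  ** P1@[46:46]
pos 47 'b': at 4 (via fail)  ** P1@[47:47]
pos 48 'c': at 1 (via fail)
pos 49 'a': at 0 (via fail)

All matches (sorted): [[2,1],[4,1],[7,1],[10,0],[11,1],[15,0],[16,1],[19,1],[26,0],[30,0],[31,1],[35,0],[37,1],[41,0],[42,1],[45,0],[46,1],[47,1]]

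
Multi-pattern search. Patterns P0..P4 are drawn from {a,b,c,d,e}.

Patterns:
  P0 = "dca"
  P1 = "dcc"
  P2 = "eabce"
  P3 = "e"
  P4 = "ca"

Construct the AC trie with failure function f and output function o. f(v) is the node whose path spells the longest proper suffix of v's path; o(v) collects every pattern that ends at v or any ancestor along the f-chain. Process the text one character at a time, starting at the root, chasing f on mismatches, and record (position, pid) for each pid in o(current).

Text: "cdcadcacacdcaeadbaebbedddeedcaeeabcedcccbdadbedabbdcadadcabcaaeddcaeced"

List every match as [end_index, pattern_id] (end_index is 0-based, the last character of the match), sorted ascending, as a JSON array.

Construct AC machine:
Trie (insert patterns):
  n0 'ε': c→10 d→1 e→5
  n1 'd': c→2
  n2 'dc': a→3 c→4
  n3 'dca': ·  ←P0
  n4 'dcc': ·  ←P1
  n5 'e': a→6  ←P3
  n6 'ea': b→7
  n7 'eab': c→8
  n8 'eabc': e→9
  n9 'eabce': ·  ←P2
  n10 'c': a→11
  n11 'ca': ·  ←P4

BFS fail/out derivation:
  n1('d'): parent n0 fail=0; on 'd' 0 → fail=0;  out ∅∪∅=∅
  n5('e'): parent n0 fail=0; on 'e' 0 → fail=0;  out {3}∪∅={3}
  n10('c'): parent n0 fail=0; on 'c' 0 → fail=0;  out ∅∪∅=∅
  n2('dc'): parent n1 fail=0; on 'c' 0 → fail=10;  out ∅∪∅=∅
  n6('ea'): parent n5 fail=0; on 'a' 0 → fail=0;  out ∅∪∅=∅
  n11('ca'): parent n10 fail=0; on 'a' 0 → fail=0;  out {4}∪∅={4}
  n3('dca'): parent n2 fail=10; on 'a' 10 → fail=11;  out {0}∪{4}={0,4}
  n4('dcc'): parent n2 fail=10; on 'c' 10→0 → fail=10;  out {1}∪∅={1}
  n7('eab'): parent n6 fail=0; on 'b' 0 → fail=0;  out ∅∪∅=∅
  n8('eabc'): parent n7 fail=0; on 'c' 0 → fail=10;  out ∅∪∅=∅
  n9('eabce'): parent n8 fail=10; on 'e' 10→0 → fail=5;  out {2}∪{3}={2,3}

Scan:
[0] read 'c'  n0⇒n10
[1] read 'd'  n10⇒n1 ·f
[2] read 'c'  n1⇒n2
[3] read 'a'  n2⇒n3  emit P0@[1:3],P4@[2:3]
[4] read 'd'  n3⇒n1 ·f
[5] read 'c'  n1⇒n2
[6] read 'a'  n2⇒n3  emit P0@[4:6],P4@[5:6]
[7] read 'c'  n3⇒n10 ·f
[8] read 'a'  n10⇒n11  emit P4@[7:8]
[9] read 'c'  n11⇒n10 ·f
[10] read 'd'  n10⇒n1 ·f
[11] read 'c'  n1⇒n2
[12] read 'a'  n2⇒n3  emit P0@[10:12],P4@[11:12]
[13] read 'e'  n3⇒n5 ·f  emit P3@[13:13]
[14] read 'a'  n5⇒n6
[15] read 'd'  n6⇒n1 ·f
[16] read 'b'  n1⇒n0 ·f
[17] read 'a'  n0⇒n0
[18] read 'e'  n0⇒n5  emit P3@[18:18]
[19] read 'b'  n5⇒n0 ·f
[20] read 'b'  n0⇒n0
[21] read 'e'  n0⇒n5  emit P3@[21:21]
[22] read 'd'  n5⇒n1 ·f
[23] read 'd'  n1⇒n1 ·f
[24] read 'd'  n1⇒n1 ·f
[25] read 'e'  n1⇒n5 ·f  emit P3@[25:25]
[26] read 'e'  n5⇒n5 ·f  emit P3@[26:26]
[27] read 'd'  n5⇒n1 ·f
[28] read 'c'  n1⇒n2
[29] read 'a'  n2⇒n3  emit P0@[27:29],P4@[28:29]
[30] read 'e'  n3⇒n5 ·f  emit P3@[30:30]
[31] read 'e'  n5⇒n5 ·f  emit P3@[31:31]
[32] read 'a'  n5⇒n6
[33] read 'b'  n6⇒n7
[34] read 'c'  n7⇒n8
[35] read 'e'  n8⇒n9  emit P2@[31:35],P3@[35:35]
[36] read 'd'  n9⇒n1 ·f
[37] read 'c'  n1⇒n2
[38] read 'c'  n2⇒n4  emit P1@[36:38]
[39] read 'c'  n4⇒n10 ·f
[40] read 'b'  n10⇒n0 ·f
[41] read 'd'  n0⇒n1
[42] read 'a'  n1⇒n0 ·f
[43] read 'd'  n0⇒n1
[44] read 'b'  n1⇒n0 ·f
[45] read 'e'  n0⇒n5  emit P3@[45:45]
[46] read 'd'  n5⇒n1 ·f
[47] read 'a'  n1⇒n0 ·f
[48] read 'b'  n0⇒n0
[49] read 'b'  n0⇒n0
[50] read 'd'  n0⇒n1
[51] read 'c'  n1⇒n2
[52] read 'a'  n2⇒n3  emit P0@[50:52],P4@[51:52]
[53] read 'd'  n3⇒n1 ·f
[54] read 'a'  n1⇒n0 ·f
[55] read 'd'  n0⇒n1
[56] read 'c'  n1⇒n2
[57] read 'a'  n2⇒n3  emit P0@[55:57],P4@[56:57]
[58] read 'b'  n3⇒n0 ·f
[59] read 'c'  n0⇒n10
[60] read 'a'  n10⇒n11  emit P4@[59:60]
[61] read 'a'  n11⇒n0 ·f
[62] read 'e'  n0⇒n5  emit P3@[62:62]
[63] read 'd'  n5⇒n1 ·f
[64] read 'd'  n1⇒n1 ·f
[65] read 'c'  n1⇒n2
[66] read 'a'  n2⇒n3  emit P0@[64:66],P4@[65:66]
[67] read 'e'  n3⇒n5 ·f  emit P3@[67:67]
[68] read 'c'  n5⇒n10 ·f
[69] read 'e'  n10⇒n5 ·f  emit P3@[69:69]
[70] read 'd'  n5⇒n1 ·f

All matches (sorted): [[3,0],[3,4],[6,0],[6,4],[8,4],[12,0],[12,4],[13,3],[18,3],[21,3],[25,3],[26,3],[29,0],[29,4],[30,3],[31,3],[35,2],[35,3],[38,1],[45,3],[52,0],[52,4],[57,0],[57,4],[60,4],[62,3],[66,0],[66,4],[67,3],[69,3]]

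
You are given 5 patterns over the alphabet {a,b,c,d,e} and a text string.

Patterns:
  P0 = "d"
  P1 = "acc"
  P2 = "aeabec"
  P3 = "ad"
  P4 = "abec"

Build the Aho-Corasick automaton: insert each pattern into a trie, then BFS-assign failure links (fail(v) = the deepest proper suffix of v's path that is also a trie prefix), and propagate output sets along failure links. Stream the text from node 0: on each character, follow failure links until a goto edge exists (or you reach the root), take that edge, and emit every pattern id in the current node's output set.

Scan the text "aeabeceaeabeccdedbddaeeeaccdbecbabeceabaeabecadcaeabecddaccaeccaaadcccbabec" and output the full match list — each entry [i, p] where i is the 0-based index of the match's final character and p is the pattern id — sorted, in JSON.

Construct AC machine:
Trie nodes:
  n0 'ε': a→2 d→1
  n1 'd': ·  [P0 ends]
  n2 'a': b→11 c→3 d→10 e→5
  n3 'ac': c→4
  n4 'acc': ·  [P1 ends]
  n5 'ae': a→6
  n6 'aea': b→7
  n7 'aeab': e→8
  n8 'aeabe': c→9
  n9 'aeabec': ·  [P2 ends]
  n10 'ad': ·  [P3 ends]
  n11 'ab': e→12
  n12 'abe': c→13
  n13 'abec': ·  [P4 ends]

Failure links (BFS by depth):
  fail(1) 'd': from fail(0)=0 chase 'd': 0 ⇒ 0;  out={0}∪out(0)={0}
  fail(2) 'a': from fail(0)=0 chase 'a': 0 ⇒ 0;  out=∅∪out(0)=∅
  fail(3) 'ac': from fail(2)=0 chase 'c': 0 ⇒ 0;  out=∅∪out(0)=∅
  fail(5) 'ae': from fail(2)=0 chase 'e': 0 ⇒ 0;  out=∅∪out(0)=∅
  fail(10) 'ad': from fail(2)=0 chase 'd': 0 ⇒ 1;  out={3}∪out(1)={0,3}
  fail(11) 'ab': from fail(2)=0 chase 'b': 0 ⇒ 0;  out=∅∪out(0)=∅
  fail(4) 'acc': from fail(3)=0 chase 'c': 0 ⇒ 0;  out={1}∪out(0)={1}
  fail(6) 'aea': from fail(5)=0 chase 'a': 0 ⇒ 2;  out=∅∪out(2)=∅
  fail(12) 'abe': from fail(11)=0 chase 'e': 0 ⇒ 0;  out=∅∪out(0)=∅
  fail(7) 'aeab': from fail(6)=2 chase 'b': 2 ⇒ 11;  out=∅∪out(11)=∅
  fail(13) 'abec': from fail(12)=0 chase 'c': 0 ⇒ 0;  out={4}∪out(0)={4}
  fail(8) 'aeabe': from fail(7)=11 chase 'e': 11 ⇒ 12;  out=∅∪out(12)=∅
  fail(9) 'aeabec': from fail(8)=12 chase 'c': 12 ⇒ 13;  out={2}∪out(13)={2,4}

Text stream:
pos 0 'a': at 2
pos 1 'e': at 5
pos 2 'a': at 6
pos 3 'b': at 7
pos 4 'e': at 8
pos 5 'c': at 9  → match P2@[0:5],P4@[2:5]
pos 6 'e': at 0 (via fail)
pos 7 'a': at 2
pos 8 'e': at 5
pos 9 'a': at 6
pos 10 'b': at 7
pos 11 'e': at 8
pos 12 'c': at 9  → match P2@[7:12],P4@[9:12]
pos 13 'c': at 0 (via fail)
pos 14 'd': at 1  → match P0@[14:14]
pos 15 'e': at 0 (via fail)
pos 16 'd': at 1  → match P0@[16:16]
pos 17 'b': at 0 (via fail)
pos 18 'd': at 1  → match P0@[18:18]
pos 19 'd': at 1 (via fail)  → match P0@[19:19]
pos 20 'a': at 2 (via fail)
pos 21 'e': at 5
pos 22 'e': at 0 (via fail)
pos 23 'e': at 0
pos 24 'a': at 2
pos 25 'c': at 3
pos 26 'c': at 4  → match P1@[24:26]
pos 27 'd': at 1 (via fail)  → match P0@[27:27]
pos 28 'b': at 0 (via fail)
pos 29 'e': at 0
pos 30 'c': at 0
pos 31 'b': at 0
pos 32 'a': at 2
pos 33 'b': at 11
pos 34 'e': at 12
pos 35 'c': at 13  → match P4@[32:35]
pos 36 'e': at 0 (via fail)
pos 37 'a': at 2
pos 38 'b': at 11
pos 39 'a': at 2 (via fail)
pos 40 'e': at 5
pos 41 'a': at 6
pos 42 'b': at 7
pos 43 'e': at 8
pos 44 'c': at 9  → match P2@[39:44],P4@[41:44]
pos 45 'a': at 2 (via fail)
pos 46 'd': at 10  → match P0@[46:46],P3@[45:46]
pos 47 'c': at 0 (via fail)
pos 48 'a': at 2
pos 49 'e': at 5
pos 50 'a': at 6
pos 51 'b': at 7
pos 52 'e': at 8
pos 53 'c': at 9  → match P2@[48:53],P4@[50:53]
pos 54 'd': at 1 (via fail)  → match P0@[54:54]
pos 55 'd': at 1 (via fail)  → match P0@[55:55]
pos 56 'a': at 2 (via fail)
pos 57 'c': at 3
pos 58 'c': at 4  → match P1@[56:58]
pos 59 'a': at 2 (via fail)
pos 60 'e': at 5
pos 61 'c': at 0 (via fail)
pos 62 'c': at 0
pos 63 'a': at 2
pos 64 'a': at 2 (via fail)
pos 65 'a': at 2 (via fail)
pos 66 'd': at 10  → match P0@[66:66],P3@[65:66]
pos 67 'c': at 0 (via fail)
pos 68 'c': at 0
pos 69 'c': at 0
pos 70 'b': at 0
pos 71 'a': at 2
pos 72 'b': at 11
pos 73 'e': at 12
pos 74 'c': at 13  → match P4@[71:74]

Matches: [[5,2],[5,4],[12,2],[12,4],[14,0],[16,0],[18,0],[19,0],[26,1],[27,0],[35,4],[44,2],[44,4],[46,0],[46,3],[53,2],[53,4],[54,0],[55,0],[58,1],[66,0],[66,3],[74,4]]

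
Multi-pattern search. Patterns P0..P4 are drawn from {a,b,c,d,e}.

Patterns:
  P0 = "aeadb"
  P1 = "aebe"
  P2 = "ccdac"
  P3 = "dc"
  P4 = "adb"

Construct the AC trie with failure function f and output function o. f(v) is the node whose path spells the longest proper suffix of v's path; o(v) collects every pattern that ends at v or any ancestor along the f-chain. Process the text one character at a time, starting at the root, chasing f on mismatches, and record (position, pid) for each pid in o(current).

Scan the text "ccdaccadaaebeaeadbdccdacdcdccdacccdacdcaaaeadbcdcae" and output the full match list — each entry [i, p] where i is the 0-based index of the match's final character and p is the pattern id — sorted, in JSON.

Construct AC machine:
Trie nodes:
  0='ε' goto a→1 c→8 d→13
  1='a' goto d→15 e→2
  2='ae' goto a→3 b→6
  3='aea' goto d→4
  4='aead' goto b→5
  5='aeadb' goto ·  [P0 ends]
  6='aeb' goto e→7
  7='aebe' goto ·  [P1 ends]
  8='c' goto c→9
  9='cc' goto d→10
  10='ccd' goto a→11
  11='ccda' goto c→12
  12='ccdac' goto ·  [P2 ends]
  13='d' goto c→14
  14='dc' goto ·  [P3 ends]
  15='ad' goto b→16
  16='adb' goto ·  [P4 ends]

BFS fail/out derivation:
  n1('a'): parent n0 fail=0; on 'a' 0 → fail=0;  out ∅∪∅=∅
  n8('c'): parent n0 fail=0; on 'c' 0 → fail=0;  out ∅∪∅=∅
  n13('d'): parent n0 fail=0; on 'd' 0 → fail=0;  out ∅∪∅=∅
  n2('ae'): parent n1 fail=0; on 'e' 0 → fail=0;  out ∅∪∅=∅
  n9('cc'): parent n8 fail=0; on 'c' 0 → fail=8;  out ∅∪∅=∅
  n14('dc'): parent n13 fail=0; on 'c' 0 → fail=8;  out {3}∪∅={3}
  n15('ad'): parent n1 fail=0; on 'd' 0 → fail=13;  out ∅∪∅=∅
  n3('aea'): parent n2 fail=0; on 'a' 0 → fail=1;  out ∅∪∅=∅
  n6('aeb'): parent n2 fail=0; on 'b' 0 → fail=0;  out ∅∪∅=∅
  n10('ccd'): parent n9 fail=8; on 'd' 8→0 → fail=13;  out ∅∪∅=∅
  n16('adb'): parent n15 fail=13; on 'b' 13→0 → fail=0;  out {4}∪∅={4}
  n4('aead'): parent n3 fail=1; on 'd' 1 → fail=15;  out ∅∪∅=∅
  n7('aebe'): parent n6 fail=0; on 'e' 0 → fail=0;  out {1}∪∅={1}
  n11('ccda'): parent n10 fail=13; on 'a' 13→0 → fail=1;  out ∅∪∅=∅
  n5('aeadb'): parent n4 fail=15; on 'b' 15 → fail=16;  out {0}∪{4}={0,4}
  n12('ccdac'): parent n11 fail=1; on 'c' 1→0 → fail=8;  out {2}∪∅={2}

Text stream:
i=0 'c': node 0→8
i=1 'c': node 8→9
i=2 'd': node 9→10
i=3 'a': node 10→11
i=4 'c': node 11→12  → match P2@[0:4]
i=5 'c': node 12→9 (fail-walked)
i=6 'a': node 9→1 (fail-walked)
i=7 'd': node 1→15
i=8 'a': node 15→1 (fail-walked)
i=9 'a': node 1→1 (fail-walked)
i=10 'e': node 1→2
i=11 'b': node 2→6
i=12 'e': node 6→7  → match P1@[9:12]
i=13 'a': node 7→1 (fail-walked)
i=14 'e': node 1→2
i=15 'a': node 2→3
i=16 'd': node 3→4
i=17 'b': node 4→5  → match P0@[13:17],P4@[15:17]
i=18 'd': node 5→13 (fail-walked)
i=19 'c': node 13→14  → match P3@[18:19]
i=20 'c': node 14→9 (fail-walked)
i=21 'd': node 9→10
i=22 'a': node 10→11
i=23 'c': node 11→12  → match P2@[19:23]
i=24 'd': node 12→13 (fail-walked)
i=25 'c': node 13→14  → match P3@[24:25]
i=26 'd': node 14→13 (fail-walked)
i=27 'c': node 13→14  → match P3@[26:27]
i=28 'c': node 14→9 (fail-walked)
i=29 'd': node 9→10
i=30 'a': node 10→11
i=31 'c': node 11→12  → match P2@[27:31]
i=32 'c': node 12→9 (fail-walked)
i=33 'c': node 9→9 (fail-walked)
i=34 'd': node 9→10
i=35 'a': node 10→11
i=36 'c': node 11→12  → match P2@[32:36]
i=37 'd': node 12→13 (fail-walked)
i=38 'c': node 13→14  → match P3@[37:38]
i=39 'a': node 14→1 (fail-walked)
i=40 'a': node 1→1 (fail-walked)
i=41 'a': node 1→1 (fail-walked)
i=42 'e': node 1→2
i=43 'a': node 2→3
i=44 'd': node 3→4
i=45 'b': node 4→5  → match P0@[41:45],P4@[43:45]
i=46 'c': node 5→8 (fail-walked)
i=47 'd': node 8→13 (fail-walked)
i=48 'c': node 13→14  → match P3@[47:48]
i=49 'a': node 14→1 (fail-walked)
i=50 'e': node 1→2

All matches (sorted): [[4,2],[12,1],[17,0],[17,4],[19,3],[23,2],[25,3],[27,3],[31,2],[36,2],[38,3],[45,0],[45,4],[48,3]]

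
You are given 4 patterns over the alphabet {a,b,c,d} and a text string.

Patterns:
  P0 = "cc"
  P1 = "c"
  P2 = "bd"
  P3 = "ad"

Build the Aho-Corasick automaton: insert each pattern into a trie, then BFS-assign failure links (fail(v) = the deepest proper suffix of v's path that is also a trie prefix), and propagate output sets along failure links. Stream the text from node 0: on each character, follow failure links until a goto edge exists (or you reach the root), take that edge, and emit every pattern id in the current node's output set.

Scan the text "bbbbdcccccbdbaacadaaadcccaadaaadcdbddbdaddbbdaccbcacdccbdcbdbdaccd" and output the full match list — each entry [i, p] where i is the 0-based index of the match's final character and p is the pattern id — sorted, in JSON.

Build:
Trie nodes:
  0='ε' goto a→5 b→3 c→1
  1='c' goto c→2  ←P1
  2='cc' goto ·  ←P0
  3='b' goto d→4
  4='bd' goto ·  ←P2
  5='a' goto d→6
  6='ad' goto ·  ←P3

BFS fail/out derivation:
  n1('c'): parent n0 fail=0; on 'c' 0 → fail=0;  out {1}∪∅={1}
  n3('b'): parent n0 fail=0; on 'b' 0 → fail=0;  out ∅∪∅=∅
  n5('a'): parent n0 fail=0; on 'a' 0 → fail=0;  out ∅∪∅=∅
  n2('cc'): parent n1 fail=0; on 'c' 0 → fail=1;  out {0}∪{1}={0,1}
  n4('bd'): parent n3 fail=0; on 'd' 0 → fail=0;  out {2}∪∅={2}
  n6('ad'): parent n5 fail=0; on 'd' 0 → fail=0;  out {3}∪∅={3}

Text stream:
i=0 'b': node 0→3
i=1 'b': node 3→3 ·f
i=2 'b': node 3→3 ·f
i=3 'b': node 3→3 ·f
i=4 'd': node 3→4  → match P2@[3:4]
i=5 'c': node 4→1 ·f  → match P1@[5:5]
i=6 'c': node 1→2  → match P0@[5:6],P1@[6:6]
i=7 'c': node 2→2 ·f  → match P0@[6:7],P1@[7:7]
i=8 'c': node 2→2 ·f  → match P0@[7:8],P1@[8:8]
i=9 'c': node 2→2 ·f  → match P0@[8:9],P1@[9:9]
i=10 'b': node 2→3 ·f
i=11 'd': node 3→4  → match P2@[10:11]
i=12 'b': node 4→3 ·f
i=13 'a': node 3→5 ·f
i=14 'a': node 5→5 ·f
i=15 'c': node 5→1 ·f  → match P1@[15:15]
i=16 'a': node 1→5 ·f
i=17 'd': node 5→6  → match P3@[16:17]
i=18 'a': node 6→5 ·f
i=19 'a': node 5→5 ·f
i=20 'a': node 5→5 ·f
i=21 'd': node 5→6  → match P3@[20:21]
i=22 'c': node 6→1 ·f  → match P1@[22:22]
i=23 'c': node 1→2  → match P0@[22:23],P1@[23:23]
i=24 'c': node 2→2 ·f  → match P0@[23:24],P1@[24:24]
i=25 'a': node 2→5 ·f
i=26 'a': node 5→5 ·f
i=27 'd': node 5→6  → match P3@[26:27]
i=28 'a': node 6→5 ·f
i=29 'a': node 5→5 ·f
i=30 'a': node 5→5 ·f
i=31 'd': node 5→6  → match P3@[30:31]
i=32 'c': node 6→1 ·f  → match P1@[32:32]
i=33 'd': node 1→0 ·f
i=34 'b': node 0→3
i=35 'd': node 3→4  → match P2@[34:35]
i=36 'd': node 4→0 ·f
i=37 'b': node 0→3
i=38 'd': node 3→4  → match P2@[37:38]
i=39 'a': node 4→5 ·f
i=40 'd': node 5→6  → match P3@[39:40]
i=41 'd': node 6→0 ·f
i=42 'b': node 0→3
i=43 'b': node 3→3 ·f
i=44 'd': node 3→4  → match P2@[43:44]
i=45 'a': node 4→5 ·f
i=46 'c': node 5→1 ·f  → match P1@[46:46]
i=47 'c': node 1→2  → match P0@[46:47],P1@[47:47]
i=48 'b': node 2→3 ·f
i=49 'c': node 3→1 ·f  → match P1@[49:49]
i=50 'a': node 1→5 ·f
i=51 'c': node 5→1 ·f  → match P1@[51:51]
i=52 'd': node 1→0 ·f
i=53 'c': node 0→1  → match P1@[53:53]
i=54 'c': node 1→2  → match P0@[53:54],P1@[54:54]
i=55 'b': node 2→3 ·f
i=56 'd': node 3→4  → match P2@[55:56]
i=57 'c': node 4→1 ·f  → match P1@[57:57]
i=58 'b': node 1→3 ·f
i=59 'd': node 3→4  → match P2@[58:59]
i=60 'b': node 4→3 ·f
i=61 'd': node 3→4  → match P2@[60:61]
i=62 'a': node 4→5 ·f
i=63 'c': node 5→1 ·f  → match P1@[63:63]
i=64 'c': node 1→2  → match P0@[63:64],P1@[64:64]
i=65 'd': node 2→0 ·f

Result: [[4,2],[5,1],[6,0],[6,1],[7,0],[7,1],[8,0],[8,1],[9,0],[9,1],[11,2],[15,1],[17,3],[21,3],[22,1],[23,0],[23,1],[24,0],[24,1],[27,3],[31,3],[32,1],[35,2],[38,2],[40,3],[44,2],[46,1],[47,0],[47,1],[49,1],[51,1],[53,1],[54,0],[54,1],[56,2],[57,1],[59,2],[61,2],[63,1],[64,0],[64,1]]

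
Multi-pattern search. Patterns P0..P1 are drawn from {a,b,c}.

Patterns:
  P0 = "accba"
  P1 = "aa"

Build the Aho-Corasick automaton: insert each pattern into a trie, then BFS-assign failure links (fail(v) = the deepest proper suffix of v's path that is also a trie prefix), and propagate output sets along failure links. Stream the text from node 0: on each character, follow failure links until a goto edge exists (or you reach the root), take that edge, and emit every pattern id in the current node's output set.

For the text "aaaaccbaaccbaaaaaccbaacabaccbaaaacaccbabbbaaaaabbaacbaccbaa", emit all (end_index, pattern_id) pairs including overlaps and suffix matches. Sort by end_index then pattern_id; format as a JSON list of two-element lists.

Build:
Trie (insert patterns):
  0='ε' goto a→1
  1='a' goto a→6 c→2
  2='ac' goto c→3
  3='acc' goto b→4
  4='accb' goto a→5
  5='accba' goto ·  [P0 ends]
  6='aa' goto ·  [P1 ends]

Failure links (BFS by depth):
  fail(1) 'a': from fail(0)=0 chase 'a': 0 ⇒ 0;  out=∅∪out(0)=∅
  fail(2) 'ac': from fail(1)=0 chase 'c': 0 ⇒ 0;  out=∅∪out(0)=∅
  fail(6) 'aa': from fail(1)=0 chase 'a': 0 ⇒ 1;  out={1}∪out(1)={1}
  fail(3) 'acc': from fail(2)=0 chase 'c': 0 ⇒ 0;  out=∅∪out(0)=∅
  fail(4) 'accb': from fail(3)=0 chase 'b': 0 ⇒ 0;  out=∅∪out(0)=∅
  fail(5) 'accba': from fail(4)=0 chase 'a': 0 ⇒ 1;  out={0}∪out(1)={0}

Text stream:
i=0 'a': node 0→1
i=1 'a': node 1→6  → match P1@[0:1]
i=2 'a': node 6→6 (via fail)  → match P1@[1:2]
i=3 'a': node 6→6 (via fail)  → match P1@[2:3]
i=4 'c': node 6→2 (via fail)
i=5 'c': node 2→3
i=6 'b': node 3→4
i=7 'a': node 4→5  → match P0@[3:7]
i=8 'a': node 5→6 (via fail)  → match P1@[7:8]
i=9 'c': node 6→2 (via fail)
i=10 'c': node 2→3
i=11 'b': node 3→4
i=12 'a': node 4→5  → match P0@[8:12]
i=13 'a': node 5→6 (via fail)  → match P1@[12:13]
i=14 'a': node 6→6 (via fail)  → match P1@[13:14]
i=15 'a': node 6→6 (via fail)  → match P1@[14:15]
i=16 'a': node 6→6 (via fail)  → match P1@[15:16]
i=17 'c': node 6→2 (via fail)
i=18 'c': node 2→3
i=19 'b': node 3→4
i=20 'a': node 4→5  → match P0@[16:20]
i=21 'a': node 5→6 (via fail)  → match P1@[20:21]
i=22 'c': node 6→2 (via fail)
i=23 'a': node 2→1 (via fail)
i=24 'b': node 1→0 (via fail)
i=25 'a': node 0→1
i=26 'c': node 1→2
i=27 'c': node 2→3
i=28 'b': node 3→4
i=29 'a': node 4→5  → match P0@[25:29]
i=30 'a': node 5→6 (via fail)  → match P1@[29:30]
i=31 'a': node 6→6 (via fail)  → match P1@[30:31]
i=32 'a': node 6→6 (via fail)  → match P1@[31:32]
i=33 'c': node 6→2 (via fail)
i=34 'a': node 2→1 (via fail)
i=35 'c': node 1→2
i=36 'c': node 2→3
i=37 'b': node 3→4
i=38 'a': node 4→5  → match P0@[34:38]
i=39 'b': node 5→0 (via fail)
i=40 'b': node 0→0
i=41 'b': node 0→0
i=42 'a': node 0→1
i=43 'a': node 1→6  → match P1@[42:43]
i=44 'a': node 6→6 (via fail)  → match P1@[43:44]
i=45 'a': node 6→6 (via fail)  → match P1@[44:45]
i=46 'a': node 6→6 (via fail)  → match P1@[45:46]
i=47 'b': node 6→0 (via fail)
i=48 'b': node 0→0
i=49 'a': node 0→1
i=50 'a': node 1→6  → match P1@[49:50]
i=51 'c': node 6→2 (via fail)
i=52 'b': node 2→0 (via fail)
i=53 'a': node 0→1
i=54 'c': node 1→2
i=55 'c': node 2→3
i=56 'b': node 3→4
i=57 'a': node 4→5  → match P0@[53:57]
i=58 'a': node 5→6 (via fail)  → match P1@[57:58]

Result: [[1,1],[2,1],[3,1],[7,0],[8,1],[12,0],[13,1],[14,1],[15,1],[16,1],[20,0],[21,1],[29,0],[30,1],[31,1],[32,1],[38,0],[43,1],[44,1],[45,1],[46,1],[50,1],[57,0],[58,1]]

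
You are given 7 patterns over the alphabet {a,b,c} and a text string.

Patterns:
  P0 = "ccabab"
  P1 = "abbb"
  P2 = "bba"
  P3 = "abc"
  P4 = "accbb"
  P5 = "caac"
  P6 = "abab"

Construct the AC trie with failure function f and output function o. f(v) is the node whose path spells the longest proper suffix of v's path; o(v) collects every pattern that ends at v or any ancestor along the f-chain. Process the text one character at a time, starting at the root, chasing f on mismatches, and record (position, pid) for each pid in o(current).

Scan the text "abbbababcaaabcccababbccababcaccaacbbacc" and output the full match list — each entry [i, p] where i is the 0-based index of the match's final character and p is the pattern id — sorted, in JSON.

Build automaton:
Trie nodes:
  n0 'ε': a→7 b→11 c→1
  n1 'c': a→19 c→2
  n2 'cc': a→3
  n3 'cca': b→4
  n4 'ccab': a→5
  n5 'ccaba': b→6
  n6 'ccabab': ·  ←P0
  n7 'a': b→8 c→15
  n8 'ab': a→22 b→9 c→14
  n9 'abb': b→10
  n10 'abbb': ·  ←P1
  n11 'b': b→12
  n12 'bb': a→13
  n13 'bba': ·  ←P2
  n14 'abc': ·  ←P3
  n15 'ac': c→16
  n16 'acc': b→17
  n17 'accb': b→18
  n18 'accbb': ·  ←P4
  n19 'ca': a→20
  n20 'caa': c→21
  n21 'caac': ·  ←P5
  n22 'aba': b→23
  n23 'abab': ·  ←P6

Failure links (BFS by depth):
  n1('c'): parent n0 fail=0; on 'c' 0 → fail=0;  out ∅∪∅=∅
  n7('a'): parent n0 fail=0; on 'a' 0 → fail=0;  out ∅∪∅=∅
  n11('b'): parent n0 fail=0; on 'b' 0 → fail=0;  out ∅∪∅=∅
  n2('cc'): parent n1 fail=0; on 'c' 0 → fail=1;  out ∅∪∅=∅
  n8('ab'): parent n7 fail=0; on 'b' 0 → fail=11;  out ∅∪∅=∅
  n12('bb'): parent n11 fail=0; on 'b' 0 → fail=11;  out ∅∪∅=∅
  n15('ac'): parent n7 fail=0; on 'c' 0 → fail=1;  out ∅∪∅=∅
  n19('ca'): parent n1 fail=0; on 'a' 0 → fail=7;  out ∅∪∅=∅
  n3('cca'): parent n2 fail=1; on 'a' 1 → fail=19;  out ∅∪∅=∅
  n9('abb'): parent n8 fail=11; on 'b' 11 → fail=12;  out ∅∪∅=∅
  n13('bba'): parent n12 fail=11; on 'a' 11→0 → fail=7;  out {2}∪∅={2}
  n14('abc'): parent n8 fail=11; on 'c' 11→0 → fail=1;  out {3}∪∅={3}
  n16('acc'): parent n15 fail=1; on 'c' 1 → fail=2;  out ∅∪∅=∅
  n20('caa'): parent n19 fail=7; on 'a' 7→0 → fail=7;  out ∅∪∅=∅
  n22('aba'): parent n8 fail=11; on 'a' 11→0 → fail=7;  out ∅∪∅=∅
  n4('ccab'): parent n3 fail=19; on 'b' 19→7 → fail=8;  out ∅∪∅=∅
  n10('abbb'): parent n9 fail=12; on 'b' 12→11 → fail=12;  out {1}∪∅={1}
  n17('accb'): parent n16 fail=2; on 'b' 2→1→0 → fail=11;  out ∅∪∅=∅
  n21('caac'): parent n20 fail=7; on 'c' 7 → fail=15;  out {5}∪∅={5}
  n23('abab'): parent n22 fail=7; on 'b' 7 → fail=8;  out {6}∪∅={6}
  n5('ccaba'): parent n4 fail=8; on 'a' 8 → fail=22;  out ∅∪∅=∅
  n18('accbb'): parent n17 fail=11; on 'b' 11 → fail=12;  out {4}∪∅={4}
  n6('ccabab'): parent n5 fail=22; on 'b' 22 → fail=23;  out {0}∪{6}={0,6}

Run:
pos 0 'a': at 7
pos 1 'b': at 8
pos 2 'b': at 9
pos 3 'b': at 10  ** P1@[0:3]
pos 4 'a': at 13 (via fail)  ** P2@[2:4]
pos 5 'b': at 8 (via fail)
pos 6 'a': at 22
pos 7 'b': at 23  ** P6@[4:7]
pos 8 'c': at 14 (via fail)  ** P3@[6:8]
pos 9 'a': at 19 (via fail)
pos 10 'a': at 20
pos 11 'a': at 7 (via fail)
pos 12 'b': at 8
pos 13 'c': at 14  ** P3@[11:13]
pos 14 'c': at 2 (via fail)
pos 15 'c': at 2 (via fail)
pos 16 'a': at 3
pos 17 'b': at 4
pos 18 'a': at 5
pos 19 'b': at 6  ** P0@[14:19],P6@[16:19]
pos 20 'b': at 9 (via fail)
pos 21 'c': at 1 (via fail)
pos 22 'c': at 2
pos 23 'a': at 3
pos 24 'b': at 4
pos 25 'a': at 5
pos 26 'b': at 6  ** P0@[21:26],P6@[23:26]
pos 27 'c': at 14 (via fail)  ** P3@[25:27]
pos 28 'a': at 19 (via fail)
pos 29 'c': at 15 (via fail)
pos 30 'c': at 16
pos 31 'a': at 3 (via fail)
pos 32 'a': at 20 (via fail)
pos 33 'c': at 21  ** P5@[30:33]
pos 34 'b': at 11 (via fail)
pos 35 'b': at 12
pos 36 'a': at 13  ** P2@[34:36]
pos 37 'c': at 15 (via fail)
pos 38 'c': at 16

Matches: [[3,1],[4,2],[7,6],[8,3],[13,3],[19,0],[19,6],[26,0],[26,6],[27,3],[33,5],[36,2]]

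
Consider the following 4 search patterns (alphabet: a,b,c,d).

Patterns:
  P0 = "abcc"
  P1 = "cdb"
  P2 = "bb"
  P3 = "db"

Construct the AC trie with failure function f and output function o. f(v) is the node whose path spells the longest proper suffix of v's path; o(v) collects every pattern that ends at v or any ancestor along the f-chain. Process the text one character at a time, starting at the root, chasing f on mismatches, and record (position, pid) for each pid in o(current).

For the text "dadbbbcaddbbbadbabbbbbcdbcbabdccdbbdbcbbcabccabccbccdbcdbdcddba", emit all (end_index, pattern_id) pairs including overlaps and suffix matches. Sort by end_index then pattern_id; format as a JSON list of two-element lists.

Build automaton:
Trie (insert patterns):
  n0 'ε': a→1 b→8 c→5 d→10
  n1 'a': b→2
  n2 'ab': c→3
  n3 'abc': c→4
  n4 'abcc': ·  [P0 ends]
  n5 'c': d→6
  n6 'cd': b→7
  n7 'cdb': ·  [P1 ends]
  n8 'b': b→9
  n9 'bb': ·  [P2 ends]
  n10 'd': b→11
  n11 'db': ·  [P3 ends]

Failure links (BFS by depth):
  fail(1) 'a': from fail(0)=0 chase 'a': 0 ⇒ 0;  out=∅∪out(0)=∅
  fail(5) 'c': from fail(0)=0 chase 'c': 0 ⇒ 0;  out=∅∪out(0)=∅
  fail(8) 'b': from fail(0)=0 chase 'b': 0 ⇒ 0;  out=∅∪out(0)=∅
  fail(10) 'd': from fail(0)=0 chase 'd': 0 ⇒ 0;  out=∅∪out(0)=∅
  fail(2) 'ab': from fail(1)=0 chase 'b': 0 ⇒ 8;  out=∅∪out(8)=∅
  fail(6) 'cd': from fail(5)=0 chase 'd': 0 ⇒ 10;  out=∅∪out(10)=∅
  fail(9) 'bb': from fail(8)=0 chase 'b': 0 ⇒ 8;  out={2}∪out(8)={2}
  fail(11) 'db': from fail(10)=0 chase 'b': 0 ⇒ 8;  out={3}∪out(8)={3}
  fail(3) 'abc': from fail(2)=8 chase 'c': 8→0 ⇒ 5;  out=∅∪out(5)=∅
  fail(7) 'cdb': from fail(6)=10 chase 'b': 10 ⇒ 11;  out={1}∪out(11)={1,3}
  fail(4) 'abcc': from fail(3)=5 chase 'c': 5→0 ⇒ 5;  out={0}∪out(5)={0}

Run:
i=0 'd': node 0→10
i=1 'a': node 10→1 ·f
i=2 'd': node 1→10 ·f
i=3 'b': node 10→11  emit P3@[2:3]
i=4 'b': node 11→9 ·f  emit P2@[3:4]
i=5 'b': node 9→9 ·f  emit P2@[4:5]
i=6 'c': node 9→5 ·f
i=7 'a': node 5→1 ·f
i=8 'd': node 1→10 ·f
i=9 'd': node 10→10 ·f
i=10 'b': node 10→11  emit P3@[9:10]
i=11 'b': node 11→9 ·f  emit P2@[10:11]
i=12 'b': node 9→9 ·f  emit P2@[11:12]
i=13 'a': node 9→1 ·f
i=14 'd': node 1→10 ·f
i=15 'b': node 10→11  emit P3@[14:15]
i=16 'a': node 11→1 ·f
i=17 'b': node 1→2
i=18 'b': node 2→9 ·f  emit P2@[17:18]
i=19 'b': node 9→9 ·f  emit P2@[18:19]
i=20 'b': node 9→9 ·f  emit P2@[19:20]
i=21 'b': node 9→9 ·f  emit P2@[20:21]
i=22 'c': node 9→5 ·f
i=23 'd': node 5→6
i=24 'b': node 6→7  emit P1@[22:24],P3@[23:24]
i=25 'c': node 7→5 ·f
i=26 'b': node 5→8 ·f
i=27 'a': node 8→1 ·f
i=28 'b': node 1→2
i=29 'd': node 2→10 ·f
i=30 'c': node 10→5 ·f
i=31 'c': node 5→5 ·f
i=32 'd': node 5→6
i=33 'b': node 6→7  emit P1@[31:33],P3@[32:33]
i=34 'b': node 7→9 ·f  emit P2@[33:34]
i=35 'd': node 9→10 ·f
i=36 'b': node 10→11  emit P3@[35:36]
i=37 'c': node 11→5 ·f
i=38 'b': node 5→8 ·f
i=39 'b': node 8→9  emit P2@[38:39]
i=40 'c': node 9→5 ·f
i=41 'a': node 5→1 ·f
i=42 'b': node 1→2
i=43 'c': node 2→3
i=44 'c': node 3→4  emit P0@[41:44]
i=45 'a': node 4→1 ·f
i=46 'b': node 1→2
i=47 'c': node 2→3
i=48 'c': node 3→4  emit P0@[45:48]
i=49 'b': node 4→8 ·f
i=50 'c': node 8→5 ·f
i=51 'c': node 5→5 ·f
i=52 'd': node 5→6
i=53 'b': node 6→7  emit P1@[51:53],P3@[52:53]
i=54 'c': node 7→5 ·f
i=55 'd': node 5→6
i=56 'b': node 6→7  emit P1@[54:56],P3@[55:56]
i=57 'd': node 7→10 ·f
i=58 'c': node 10→5 ·f
i=59 'd': node 5→6
i=60 'd': node 6→10 ·f
i=61 'b': node 10→11  emit P3@[60:61]
i=62 'a': node 11→1 ·f

Result: [[3,3],[4,2],[5,2],[10,3],[11,2],[12,2],[15,3],[18,2],[19,2],[20,2],[21,2],[24,1],[24,3],[33,1],[33,3],[34,2],[36,3],[39,2],[44,0],[48,0],[53,1],[53,3],[56,1],[56,3],[61,3]]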